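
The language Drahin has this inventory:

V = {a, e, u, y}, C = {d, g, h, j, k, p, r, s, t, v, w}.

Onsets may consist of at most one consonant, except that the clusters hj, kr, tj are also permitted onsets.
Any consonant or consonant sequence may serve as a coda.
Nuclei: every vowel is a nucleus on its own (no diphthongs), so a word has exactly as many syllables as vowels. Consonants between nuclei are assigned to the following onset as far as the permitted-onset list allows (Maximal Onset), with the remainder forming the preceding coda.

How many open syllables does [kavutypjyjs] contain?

2

Nuclei (vowels): a, u, y, y → 4 syllables.
Between /a/ (V1) and /u/ (V2): /v/ is a single consonant, so it becomes the next onset.
Between /u/ (V2) and /y/ (V3): /t/ → onset of the next syllable (single consonants are always licit onsets).
Between /y/ (V3) and /y/ (V4): /pj/ splits as /p/ + /j/ (/j/ is the longest suffix that is a licit onset).
So the parse is ka.vu.typ.jyjs.
Classifying each syllable: /ka/ (open), /vu/ (open), /typ/ (closed), /jyjs/ (closed).
Open syllables: 2.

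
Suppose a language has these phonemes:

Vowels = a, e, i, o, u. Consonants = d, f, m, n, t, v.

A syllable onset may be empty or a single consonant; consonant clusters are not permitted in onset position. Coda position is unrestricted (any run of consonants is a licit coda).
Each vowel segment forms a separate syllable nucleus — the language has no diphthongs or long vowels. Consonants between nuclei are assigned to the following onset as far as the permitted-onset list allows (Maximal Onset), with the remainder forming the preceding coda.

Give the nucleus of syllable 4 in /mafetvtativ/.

The vowels are a, e, a, i — 4 nuclei, so 4 syllables.
The fourth nucleus (vowel 4 from the left) is /i/.

i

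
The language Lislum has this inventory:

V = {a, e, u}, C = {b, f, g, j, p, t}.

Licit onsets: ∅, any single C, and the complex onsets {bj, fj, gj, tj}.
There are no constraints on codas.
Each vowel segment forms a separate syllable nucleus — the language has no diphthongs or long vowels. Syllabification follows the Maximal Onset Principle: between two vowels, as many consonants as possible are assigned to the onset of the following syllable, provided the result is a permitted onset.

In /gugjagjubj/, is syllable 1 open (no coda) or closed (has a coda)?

open

Nuclei (vowels): u, a, u → 3 syllables.
σ1/σ2 boundary: /gj/ is a licit onset in full, so it all attaches to the next syllable.
σ2/σ3 boundary: cluster /gj/ — /gj/ is itself a permitted onset, so the whole cluster goes right; preceding coda = ∅.
Putting it together: gu.gja.gjubj.
Syllable 1 is /gu/; it ends in its nucleus with no coda, so it is open.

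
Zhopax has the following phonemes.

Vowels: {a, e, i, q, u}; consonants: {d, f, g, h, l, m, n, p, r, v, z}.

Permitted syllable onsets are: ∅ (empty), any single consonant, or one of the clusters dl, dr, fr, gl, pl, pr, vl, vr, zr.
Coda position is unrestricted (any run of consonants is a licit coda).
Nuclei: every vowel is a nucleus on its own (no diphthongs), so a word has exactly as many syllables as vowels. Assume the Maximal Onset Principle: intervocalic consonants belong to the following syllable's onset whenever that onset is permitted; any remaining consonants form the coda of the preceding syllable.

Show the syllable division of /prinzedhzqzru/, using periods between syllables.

prin.zedh.zq.zru

Vowels present: i, e, q, u; each is a nucleus, giving 4 syllables.
Between /i/ (V1) and /e/ (V2): /nz/ splits as /n/ + /z/ (/z/ is the longest suffix that is a licit onset).
Between /e/ (V2) and /q/ (V3): /dhz/ splits as /dh/ + /z/ (/z/ is the longest suffix that is a licit onset).
Between /q/ (V3) and /u/ (V4): /zr/ — entire cluster is a permitted onset → onset /zr/, coda ∅.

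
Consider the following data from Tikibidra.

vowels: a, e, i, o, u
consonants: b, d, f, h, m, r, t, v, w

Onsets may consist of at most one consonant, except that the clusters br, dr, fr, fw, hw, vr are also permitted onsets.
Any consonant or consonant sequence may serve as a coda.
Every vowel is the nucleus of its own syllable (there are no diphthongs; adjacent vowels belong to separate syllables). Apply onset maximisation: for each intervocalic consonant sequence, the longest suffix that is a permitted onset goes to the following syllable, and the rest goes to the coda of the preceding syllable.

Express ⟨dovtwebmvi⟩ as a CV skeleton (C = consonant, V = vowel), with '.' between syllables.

CVCC.CVCC.CV

Vowels present: o, e, i; each is a nucleus, giving 3 syllables.
σ1/σ2 boundary: /vtw/ — longest licit onset from the right is /w/, leaving /vt/ as coda.
σ2/σ3 boundary: /bmv/; trying suffixes from longest down, /v/ is the first permitted one, so coda /bm/ | onset /v/.
Syllabification: dovt.webm.vi.
Mapping each syllable to C/V: /dovt/ → CVCC, /webm/ → CVCC, /vi/ → CV.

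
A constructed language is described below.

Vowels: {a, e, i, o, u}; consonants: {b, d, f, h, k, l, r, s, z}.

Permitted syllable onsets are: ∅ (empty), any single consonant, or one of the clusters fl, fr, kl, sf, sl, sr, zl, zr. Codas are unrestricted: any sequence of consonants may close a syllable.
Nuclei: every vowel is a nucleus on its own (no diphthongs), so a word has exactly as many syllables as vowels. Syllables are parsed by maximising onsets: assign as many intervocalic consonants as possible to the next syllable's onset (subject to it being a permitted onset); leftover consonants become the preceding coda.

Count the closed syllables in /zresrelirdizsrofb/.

3

The vowels are e, e, i, i, o — 5 nuclei, so 5 syllables.
/e…e/ gap (V1→V2): cluster /sr/ — /sr/ is itself a permitted onset, so the whole cluster goes right; preceding coda = ∅.
/e…i/ gap (V2→V3): /l/ → onset of the next syllable (single consonants are always licit onsets).
/i…i/ gap (V3→V4): /rd/ — longest licit onset from the right is /d/, leaving /r/ as coda.
/i…o/ gap (V4→V5): /zsr/ splits as /z/ + /sr/ (/sr/ is the longest suffix that is a licit onset).
Putting it together: zre.sre.lir.diz.srofb.
Classifying each syllable: /zre/ (open), /sre/ (open), /lir/ (closed), /diz/ (closed), /srofb/ (closed).
Closed syllables: 3.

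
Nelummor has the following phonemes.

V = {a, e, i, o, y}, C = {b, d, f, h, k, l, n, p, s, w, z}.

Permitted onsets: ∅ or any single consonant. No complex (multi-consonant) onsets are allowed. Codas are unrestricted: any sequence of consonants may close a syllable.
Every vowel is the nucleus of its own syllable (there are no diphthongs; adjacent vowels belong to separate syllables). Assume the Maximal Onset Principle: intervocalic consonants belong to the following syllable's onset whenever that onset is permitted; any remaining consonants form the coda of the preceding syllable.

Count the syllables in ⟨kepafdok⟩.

Vowels present: e, a, o; each is a nucleus, giving 3 syllables.

3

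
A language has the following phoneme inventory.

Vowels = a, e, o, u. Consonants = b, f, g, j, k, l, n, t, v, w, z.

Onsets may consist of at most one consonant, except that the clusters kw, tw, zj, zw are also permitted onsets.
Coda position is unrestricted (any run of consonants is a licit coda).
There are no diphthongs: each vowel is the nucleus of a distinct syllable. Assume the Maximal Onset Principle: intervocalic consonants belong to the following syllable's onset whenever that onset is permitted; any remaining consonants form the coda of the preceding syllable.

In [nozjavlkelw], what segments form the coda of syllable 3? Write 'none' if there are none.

Nuclei (vowels): o, a, e → 3 syllables.
Between /o/ (V1) and /a/ (V2): cluster /zj/ — /zj/ is itself a permitted onset, so the whole cluster goes right; preceding coda = ∅.
Between /a/ (V2) and /e/ (V3): /vlk/; trying suffixes from longest down, /k/ is the first permitted one, so coda /vl/ | onset /k/.
Result: no.zjavl.kelw.
Syllable 3 is /kelw/: onset /k/, nucleus /e/, coda /lw/.

lw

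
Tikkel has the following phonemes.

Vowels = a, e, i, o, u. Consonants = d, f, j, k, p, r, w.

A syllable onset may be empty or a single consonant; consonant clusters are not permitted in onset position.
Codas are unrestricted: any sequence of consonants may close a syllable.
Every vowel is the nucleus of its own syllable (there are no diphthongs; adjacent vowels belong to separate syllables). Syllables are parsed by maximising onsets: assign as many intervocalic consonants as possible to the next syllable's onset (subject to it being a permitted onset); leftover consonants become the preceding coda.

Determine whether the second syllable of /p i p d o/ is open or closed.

open

Vowels present: i, o; each is a nucleus, giving 2 syllables.
/i…o/ gap (V1→V2): /pd/ splits as /p/ + /d/ (/d/ is the longest suffix that is a licit onset).
Syllabification: pip.do.
Syllable 2 is /do/; it ends in its nucleus with no coda, so it is open.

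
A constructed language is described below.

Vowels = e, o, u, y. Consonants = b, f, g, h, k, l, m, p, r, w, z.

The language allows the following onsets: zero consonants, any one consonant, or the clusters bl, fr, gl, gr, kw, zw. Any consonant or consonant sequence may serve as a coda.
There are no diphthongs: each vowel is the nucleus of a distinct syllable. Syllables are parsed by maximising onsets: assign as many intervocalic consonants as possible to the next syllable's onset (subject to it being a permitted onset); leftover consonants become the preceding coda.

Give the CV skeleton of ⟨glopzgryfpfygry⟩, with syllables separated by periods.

Vowels present: o, y, y, y; each is a nucleus, giving 4 syllables.
/o…y/ gap (V1→V2): /pzgr/ splits as /pz/ + /gr/ (/gr/ is the longest suffix that is a licit onset).
/y…y/ gap (V2→V3): /fpf/ splits as /fp/ + /f/ (/f/ is the longest suffix that is a licit onset).
/y…y/ gap (V3→V4): cluster /gr/ — /gr/ is itself a permitted onset, so the whole cluster goes right; preceding coda = ∅.
Putting it together: glopz.gryfp.fy.gry.
Mapping each syllable to C/V: /glopz/ → CCVCC, /gryfp/ → CCVCC, /fy/ → CV, /gry/ → CCV.

CCVCC.CCVCC.CV.CCV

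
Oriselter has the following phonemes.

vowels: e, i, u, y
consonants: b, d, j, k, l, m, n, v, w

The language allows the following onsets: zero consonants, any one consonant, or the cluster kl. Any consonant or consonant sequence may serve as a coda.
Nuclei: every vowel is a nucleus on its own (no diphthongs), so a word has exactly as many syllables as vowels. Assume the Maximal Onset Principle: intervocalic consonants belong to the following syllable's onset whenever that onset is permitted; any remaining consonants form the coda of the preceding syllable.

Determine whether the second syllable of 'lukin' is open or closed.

closed

The vowels are u, i — 2 nuclei, so 2 syllables.
σ1/σ2 boundary: /k/ → onset of the next syllable (single consonants are always licit onsets).
Syllabification: lu.kin.
Syllable 2 is /kin/ with coda /n/, so it is closed.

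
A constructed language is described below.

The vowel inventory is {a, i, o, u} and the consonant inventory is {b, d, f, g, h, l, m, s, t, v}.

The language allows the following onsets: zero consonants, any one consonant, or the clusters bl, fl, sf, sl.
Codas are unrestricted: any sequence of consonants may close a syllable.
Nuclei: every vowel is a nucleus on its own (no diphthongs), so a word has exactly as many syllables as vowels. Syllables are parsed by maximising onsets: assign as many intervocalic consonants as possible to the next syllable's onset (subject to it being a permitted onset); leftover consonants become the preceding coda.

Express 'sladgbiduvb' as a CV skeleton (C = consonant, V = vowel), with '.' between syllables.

CCVCC.CV.CVCC

Vowels present: a, i, u; each is a nucleus, giving 3 syllables.
Between /a/ (V1) and /i/ (V2): cluster /dgb/ — the longest permitted-onset suffix is /b/; onset = /b/, preceding coda = /dg/.
Between /i/ (V2) and /u/ (V3): /d/ is a single consonant, so it becomes the next onset.
Result: sladg.bi.duvb.
Mapping each syllable to C/V: /sladg/ → CCVCC, /bi/ → CV, /duvb/ → CVCC.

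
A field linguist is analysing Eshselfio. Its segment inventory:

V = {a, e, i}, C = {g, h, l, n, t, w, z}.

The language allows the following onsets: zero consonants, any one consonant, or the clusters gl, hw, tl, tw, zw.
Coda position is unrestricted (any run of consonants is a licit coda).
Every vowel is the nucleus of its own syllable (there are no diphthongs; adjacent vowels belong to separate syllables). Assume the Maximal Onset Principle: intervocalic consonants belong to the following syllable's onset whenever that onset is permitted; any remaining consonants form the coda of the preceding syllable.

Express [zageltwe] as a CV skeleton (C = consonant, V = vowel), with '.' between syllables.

Nuclei (vowels): a, e, e → 3 syllables.
σ1/σ2 boundary: /g/ is a single consonant, so it becomes the next onset.
σ2/σ3 boundary: /ltw/ splits as /l/ + /tw/ (/tw/ is the longest suffix that is a licit onset).
Result: za.gel.twe.
Mapping each syllable to C/V: /za/ → CV, /gel/ → CVC, /twe/ → CCV.

CV.CVC.CCV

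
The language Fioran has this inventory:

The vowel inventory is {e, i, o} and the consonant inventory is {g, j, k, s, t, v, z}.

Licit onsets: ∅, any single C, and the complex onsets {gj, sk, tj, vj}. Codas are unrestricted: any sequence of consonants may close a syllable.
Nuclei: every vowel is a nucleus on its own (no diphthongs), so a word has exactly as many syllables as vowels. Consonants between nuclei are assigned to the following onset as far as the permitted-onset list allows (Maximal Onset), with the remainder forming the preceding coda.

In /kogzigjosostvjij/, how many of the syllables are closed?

3

Nuclei (vowels): o, i, o, o, i → 5 syllables.
V1 /o/ – V2 /i/: cluster /gz/ — the longest permitted-onset suffix is /z/; onset = /z/, preceding coda = /g/.
V2 /i/ – V3 /o/: /gj/ is a licit onset in full, so it all attaches to the next syllable.
V3 /o/ – V4 /o/: just /s/ — single C goes to the following onset.
V4 /o/ – V5 /i/: /stvj/; trying suffixes from longest down, /vj/ is the first permitted one, so coda /st/ | onset /vj/.
Result: kog.zi.gjo.sost.vjij.
Classifying each syllable: /kog/ (closed), /zi/ (open), /gjo/ (open), /sost/ (closed), /vjij/ (closed).
Closed syllables: 3.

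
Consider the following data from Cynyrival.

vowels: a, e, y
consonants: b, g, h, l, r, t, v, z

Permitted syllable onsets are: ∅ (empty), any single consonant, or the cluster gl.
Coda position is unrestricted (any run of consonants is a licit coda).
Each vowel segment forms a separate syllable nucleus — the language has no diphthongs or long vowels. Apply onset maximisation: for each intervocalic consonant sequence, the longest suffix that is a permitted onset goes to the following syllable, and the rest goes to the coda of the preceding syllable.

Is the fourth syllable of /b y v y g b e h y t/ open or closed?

closed

Vowels present: y, y, e, y; each is a nucleus, giving 4 syllables.
Between /y/ (V1) and /y/ (V2): /v/ → onset of the next syllable (single consonants are always licit onsets).
Between /y/ (V2) and /e/ (V3): /gb/; trying suffixes from longest down, /b/ is the first permitted one, so coda /g/ | onset /b/.
Between /e/ (V3) and /y/ (V4): /h/ is a single consonant, so it becomes the next onset.
Putting it together: by.vyg.be.hyt.
Syllable 4 is /hyt/ with coda /t/, so it is closed.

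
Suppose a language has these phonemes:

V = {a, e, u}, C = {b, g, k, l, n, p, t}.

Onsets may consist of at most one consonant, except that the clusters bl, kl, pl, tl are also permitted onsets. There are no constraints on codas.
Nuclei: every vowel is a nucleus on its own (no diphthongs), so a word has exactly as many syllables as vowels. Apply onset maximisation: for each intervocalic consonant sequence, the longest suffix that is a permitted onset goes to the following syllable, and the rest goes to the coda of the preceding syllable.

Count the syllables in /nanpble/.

2

The vowels are a, e — 2 nuclei, so 2 syllables.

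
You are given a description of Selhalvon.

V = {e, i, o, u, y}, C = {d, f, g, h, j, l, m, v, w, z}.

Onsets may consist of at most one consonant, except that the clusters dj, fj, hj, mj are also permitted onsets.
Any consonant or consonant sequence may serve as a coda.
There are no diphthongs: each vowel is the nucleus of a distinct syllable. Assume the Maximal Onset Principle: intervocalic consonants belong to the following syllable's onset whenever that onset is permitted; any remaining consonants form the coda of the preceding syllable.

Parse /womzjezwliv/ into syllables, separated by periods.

The vowels are o, e, i — 3 nuclei, so 3 syllables.
Between /o/ (V1) and /e/ (V2): /mzj/ splits as /mz/ + /j/ (/j/ is the longest suffix that is a licit onset).
Between /e/ (V2) and /i/ (V3): /zwl/; trying suffixes from longest down, /l/ is the first permitted one, so coda /zw/ | onset /l/.

womz.jezw.liv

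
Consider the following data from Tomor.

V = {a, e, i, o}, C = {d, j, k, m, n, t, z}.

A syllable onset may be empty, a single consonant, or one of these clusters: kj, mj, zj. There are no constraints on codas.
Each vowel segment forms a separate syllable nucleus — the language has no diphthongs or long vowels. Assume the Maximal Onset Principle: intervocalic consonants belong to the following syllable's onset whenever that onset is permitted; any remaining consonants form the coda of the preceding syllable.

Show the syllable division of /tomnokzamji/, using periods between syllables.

Vowels present: o, o, a, i; each is a nucleus, giving 4 syllables.
V1 /o/ – V2 /o/: /mn/; trying suffixes from longest down, /n/ is the first permitted one, so coda /m/ | onset /n/.
V2 /o/ – V3 /a/: /kz/ — longest licit onset from the right is /z/, leaving /k/ as coda.
V3 /a/ – V4 /i/: cluster /mj/ — /mj/ is itself a permitted onset, so the whole cluster goes right; preceding coda = ∅.

tom.nok.za.mji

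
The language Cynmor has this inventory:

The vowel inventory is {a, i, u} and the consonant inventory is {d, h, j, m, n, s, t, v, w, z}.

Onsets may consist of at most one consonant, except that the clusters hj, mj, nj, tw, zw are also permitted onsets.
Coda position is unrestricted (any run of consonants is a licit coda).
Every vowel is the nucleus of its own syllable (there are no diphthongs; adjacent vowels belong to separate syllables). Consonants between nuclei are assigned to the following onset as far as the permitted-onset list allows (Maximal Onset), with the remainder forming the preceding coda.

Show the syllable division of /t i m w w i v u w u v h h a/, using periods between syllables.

Vowels present: i, i, u, u, a; each is a nucleus, giving 5 syllables.
V1 /i/ – V2 /i/: /mww/; trying suffixes from longest down, /w/ is the first permitted one, so coda /mw/ | onset /w/.
V2 /i/ – V3 /u/: /v/ is a single consonant, so it becomes the next onset.
V3 /u/ – V4 /u/: just /w/ — single C goes to the following onset.
V4 /u/ – V5 /a/: /vhh/; trying suffixes from longest down, /h/ is the first permitted one, so coda /vh/ | onset /h/.

timw.wi.vu.wuvh.ha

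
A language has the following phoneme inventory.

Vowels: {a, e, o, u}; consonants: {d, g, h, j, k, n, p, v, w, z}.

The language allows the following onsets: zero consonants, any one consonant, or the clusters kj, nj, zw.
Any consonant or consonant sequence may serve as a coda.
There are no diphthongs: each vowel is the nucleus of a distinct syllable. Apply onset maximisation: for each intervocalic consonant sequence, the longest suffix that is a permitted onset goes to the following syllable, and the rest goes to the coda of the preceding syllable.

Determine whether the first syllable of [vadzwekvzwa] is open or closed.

closed

The vowels are a, e, a — 3 nuclei, so 3 syllables.
Between /a/ (V1) and /e/ (V2): cluster /dzw/ — the longest permitted-onset suffix is /zw/; onset = /zw/, preceding coda = /d/.
Between /e/ (V2) and /a/ (V3): /kvzw/ — longest licit onset from the right is /zw/, leaving /kv/ as coda.
Result: vad.zwekv.zwa.
Syllable 1 is /vad/ with coda /d/, so it is closed.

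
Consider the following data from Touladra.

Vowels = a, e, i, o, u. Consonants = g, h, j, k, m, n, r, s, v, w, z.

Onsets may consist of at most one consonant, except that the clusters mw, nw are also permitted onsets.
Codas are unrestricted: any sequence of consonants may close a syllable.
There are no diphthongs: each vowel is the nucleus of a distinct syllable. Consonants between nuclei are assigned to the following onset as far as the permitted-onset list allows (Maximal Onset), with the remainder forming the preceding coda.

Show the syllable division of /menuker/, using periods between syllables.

me.nu.ker

Nuclei (vowels): e, u, e → 3 syllables.
/e…u/ gap (V1→V2): just /n/ — single C goes to the following onset.
/u…e/ gap (V2→V3): /k/ → onset of the next syllable (single consonants are always licit onsets).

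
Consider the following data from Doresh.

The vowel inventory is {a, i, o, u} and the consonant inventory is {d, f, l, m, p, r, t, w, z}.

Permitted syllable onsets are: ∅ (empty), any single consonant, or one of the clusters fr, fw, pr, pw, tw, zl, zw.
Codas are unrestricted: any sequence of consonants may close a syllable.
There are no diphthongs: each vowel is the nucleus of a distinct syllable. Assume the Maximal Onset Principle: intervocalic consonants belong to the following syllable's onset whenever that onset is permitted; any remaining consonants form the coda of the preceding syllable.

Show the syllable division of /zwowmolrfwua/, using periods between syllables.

Vowels present: o, o, u, a; each is a nucleus, giving 4 syllables.
Between /o/ (V1) and /o/ (V2): /wm/ — longest licit onset from the right is /m/, leaving /w/ as coda.
Between /o/ (V2) and /u/ (V3): cluster /lrfw/ — the longest permitted-onset suffix is /fw/; onset = /fw/, preceding coda = /lr/.
Between /u/ (V3) and /a/ (V4): no consonants, so the boundary falls immediately after /u/.

zwow.molr.fwu.a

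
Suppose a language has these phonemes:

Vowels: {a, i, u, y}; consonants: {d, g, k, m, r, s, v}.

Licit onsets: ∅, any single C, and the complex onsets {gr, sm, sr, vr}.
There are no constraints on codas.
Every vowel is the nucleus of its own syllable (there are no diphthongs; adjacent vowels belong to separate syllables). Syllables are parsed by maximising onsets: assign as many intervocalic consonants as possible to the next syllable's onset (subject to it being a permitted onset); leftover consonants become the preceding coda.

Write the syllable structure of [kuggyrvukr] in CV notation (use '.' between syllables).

Vowels present: u, y, u; each is a nucleus, giving 3 syllables.
V1 /u/ – V2 /y/: /gg/; trying suffixes from longest down, /g/ is the first permitted one, so coda /g/ | onset /g/.
V2 /y/ – V3 /u/: /rv/; trying suffixes from longest down, /v/ is the first permitted one, so coda /r/ | onset /v/.
Syllabification: kug.gyr.vukr.
Mapping each syllable to C/V: /kug/ → CVC, /gyr/ → CVC, /vukr/ → CVCC.

CVC.CVC.CVCC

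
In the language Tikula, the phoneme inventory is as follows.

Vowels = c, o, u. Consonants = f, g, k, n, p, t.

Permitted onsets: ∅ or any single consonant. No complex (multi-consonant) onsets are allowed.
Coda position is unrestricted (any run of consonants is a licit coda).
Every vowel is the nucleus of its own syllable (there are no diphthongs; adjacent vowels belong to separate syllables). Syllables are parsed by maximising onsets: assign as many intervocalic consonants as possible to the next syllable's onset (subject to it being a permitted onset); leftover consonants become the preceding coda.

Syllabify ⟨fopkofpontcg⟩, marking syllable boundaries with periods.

The vowels are o, o, o, c — 4 nuclei, so 4 syllables.
V1 /o/ – V2 /o/: /pk/; trying suffixes from longest down, /k/ is the first permitted one, so coda /p/ | onset /k/.
V2 /o/ – V3 /o/: cluster /fp/ — the longest permitted-onset suffix is /p/; onset = /p/, preceding coda = /f/.
V3 /o/ – V4 /c/: /nt/ — longest licit onset from the right is /t/, leaving /n/ as coda.

fop.kof.pon.tcg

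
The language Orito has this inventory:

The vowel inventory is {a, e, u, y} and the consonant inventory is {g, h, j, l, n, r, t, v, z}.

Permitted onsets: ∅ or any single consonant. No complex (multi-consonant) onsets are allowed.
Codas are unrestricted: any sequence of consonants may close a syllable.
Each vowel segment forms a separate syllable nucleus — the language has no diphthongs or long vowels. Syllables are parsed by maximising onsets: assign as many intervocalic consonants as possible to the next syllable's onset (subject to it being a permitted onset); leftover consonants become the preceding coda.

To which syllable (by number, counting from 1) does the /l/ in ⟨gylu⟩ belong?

Nuclei (vowels): y, u → 2 syllables.
σ1/σ2 boundary: /l/ → onset of the next syllable (single consonants are always licit onsets).
Putting it together: gy.lu.
The /l/ is in the onset of syllable 2 (/lu/).

2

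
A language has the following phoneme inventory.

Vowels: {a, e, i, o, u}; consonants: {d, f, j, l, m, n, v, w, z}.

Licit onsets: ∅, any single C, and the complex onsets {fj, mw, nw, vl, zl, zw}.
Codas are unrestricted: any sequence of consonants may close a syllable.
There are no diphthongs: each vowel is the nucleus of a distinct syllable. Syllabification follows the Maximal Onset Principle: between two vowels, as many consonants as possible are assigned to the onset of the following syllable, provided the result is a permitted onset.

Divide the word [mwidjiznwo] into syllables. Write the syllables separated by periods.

Vowels present: i, i, o; each is a nucleus, giving 3 syllables.
σ1/σ2 boundary: /dj/ — longest licit onset from the right is /j/, leaving /d/ as coda.
σ2/σ3 boundary: /znw/; trying suffixes from longest down, /nw/ is the first permitted one, so coda /z/ | onset /nw/.

mwid.jiz.nwo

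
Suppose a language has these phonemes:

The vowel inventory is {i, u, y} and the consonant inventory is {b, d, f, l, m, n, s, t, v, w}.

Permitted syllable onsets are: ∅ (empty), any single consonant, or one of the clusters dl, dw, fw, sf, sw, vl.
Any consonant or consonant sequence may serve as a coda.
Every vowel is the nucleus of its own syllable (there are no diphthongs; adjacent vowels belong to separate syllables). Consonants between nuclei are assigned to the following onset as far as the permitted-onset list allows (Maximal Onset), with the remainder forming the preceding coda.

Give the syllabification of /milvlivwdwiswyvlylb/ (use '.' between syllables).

mil.vlivw.dwi.swy.vlylb

The vowels are i, i, i, y, y — 5 nuclei, so 5 syllables.
V1 /i/ – V2 /i/: /lvl/; trying suffixes from longest down, /vl/ is the first permitted one, so coda /l/ | onset /vl/.
V2 /i/ – V3 /i/: cluster /vwdw/ — the longest permitted-onset suffix is /dw/; onset = /dw/, preceding coda = /vw/.
V3 /i/ – V4 /y/: cluster /sw/ — /sw/ is itself a permitted onset, so the whole cluster goes right; preceding coda = ∅.
V4 /y/ – V5 /y/: /vl/ is a licit onset in full, so it all attaches to the next syllable.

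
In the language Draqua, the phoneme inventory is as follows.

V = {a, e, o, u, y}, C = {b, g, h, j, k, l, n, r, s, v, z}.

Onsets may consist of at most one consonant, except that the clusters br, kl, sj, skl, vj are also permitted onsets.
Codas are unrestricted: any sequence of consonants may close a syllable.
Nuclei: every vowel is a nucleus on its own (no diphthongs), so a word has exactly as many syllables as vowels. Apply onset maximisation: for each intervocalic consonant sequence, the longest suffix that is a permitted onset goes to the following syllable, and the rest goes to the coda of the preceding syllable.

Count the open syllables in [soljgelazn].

1

Vowels present: o, e, a; each is a nucleus, giving 3 syllables.
V1 /o/ – V2 /e/: cluster /ljg/ — the longest permitted-onset suffix is /g/; onset = /g/, preceding coda = /lj/.
V2 /e/ – V3 /a/: just /l/ — single C goes to the following onset.
Syllabification: solj.ge.lazn.
Classifying each syllable: /solj/ (closed), /ge/ (open), /lazn/ (closed).
Open syllables: 1.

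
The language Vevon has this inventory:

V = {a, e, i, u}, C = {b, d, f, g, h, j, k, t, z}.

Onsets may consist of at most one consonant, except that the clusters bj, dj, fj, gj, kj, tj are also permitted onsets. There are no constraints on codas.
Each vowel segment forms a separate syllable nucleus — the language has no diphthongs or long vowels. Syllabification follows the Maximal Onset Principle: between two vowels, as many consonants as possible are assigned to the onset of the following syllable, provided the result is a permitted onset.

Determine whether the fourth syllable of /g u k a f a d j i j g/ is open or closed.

closed

The vowels are u, a, a, i — 4 nuclei, so 4 syllables.
/u…a/ gap (V1→V2): /k/ is a single consonant, so it becomes the next onset.
/a…a/ gap (V2→V3): just /f/ — single C goes to the following onset.
/a…i/ gap (V3→V4): cluster /dj/ — /dj/ is itself a permitted onset, so the whole cluster goes right; preceding coda = ∅.
So the parse is gu.ka.fa.djijg.
Syllable 4 is /djijg/ with coda /jg/, so it is closed.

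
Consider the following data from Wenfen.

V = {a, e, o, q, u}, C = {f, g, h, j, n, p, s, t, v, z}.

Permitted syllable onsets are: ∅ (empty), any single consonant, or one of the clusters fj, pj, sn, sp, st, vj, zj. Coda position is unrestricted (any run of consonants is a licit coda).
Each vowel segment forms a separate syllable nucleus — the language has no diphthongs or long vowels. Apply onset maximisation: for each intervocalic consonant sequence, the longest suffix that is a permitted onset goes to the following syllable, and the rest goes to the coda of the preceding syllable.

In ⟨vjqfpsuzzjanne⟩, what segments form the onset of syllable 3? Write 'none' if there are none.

The vowels are q, u, a, e — 4 nuclei, so 4 syllables.
/q…u/ gap (V1→V2): /fps/ — longest licit onset from the right is /s/, leaving /fp/ as coda.
/u…a/ gap (V2→V3): /zzj/ splits as /z/ + /zj/ (/zj/ is the longest suffix that is a licit onset).
/a…e/ gap (V3→V4): cluster /nn/ — the longest permitted-onset suffix is /n/; onset = /n/, preceding coda = /n/.
Syllabification: vjqfp.suz.zjan.ne.
Syllable 3 is /zjan/: onset /zj/, nucleus /a/, coda /n/.

zj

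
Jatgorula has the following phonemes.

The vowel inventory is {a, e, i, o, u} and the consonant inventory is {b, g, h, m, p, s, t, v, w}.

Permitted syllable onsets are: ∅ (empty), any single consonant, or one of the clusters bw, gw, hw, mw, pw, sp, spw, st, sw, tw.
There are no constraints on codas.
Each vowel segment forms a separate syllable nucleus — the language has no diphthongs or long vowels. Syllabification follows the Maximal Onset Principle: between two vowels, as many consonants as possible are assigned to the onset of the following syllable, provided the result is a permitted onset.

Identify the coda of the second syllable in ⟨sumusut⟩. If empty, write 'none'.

Vowels present: u, u, u; each is a nucleus, giving 3 syllables.
/u…u/ gap (V1→V2): just /m/ — single C goes to the following onset.
/u…u/ gap (V2→V3): /s/ is a single consonant, so it becomes the next onset.
So the parse is su.mu.sut.
Syllable 2 is /mu/: onset /m/, nucleus /u/, coda ∅.

none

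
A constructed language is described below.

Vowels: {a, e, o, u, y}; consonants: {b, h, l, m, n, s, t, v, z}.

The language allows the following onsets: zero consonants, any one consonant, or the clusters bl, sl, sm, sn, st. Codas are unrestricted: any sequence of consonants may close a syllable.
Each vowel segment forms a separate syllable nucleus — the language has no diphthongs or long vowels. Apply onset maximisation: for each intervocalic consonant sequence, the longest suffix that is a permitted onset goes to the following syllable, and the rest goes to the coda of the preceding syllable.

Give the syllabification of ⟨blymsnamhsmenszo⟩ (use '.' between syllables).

The vowels are y, a, e, o — 4 nuclei, so 4 syllables.
/y…a/ gap (V1→V2): /msn/ splits as /m/ + /sn/ (/sn/ is the longest suffix that is a licit onset).
/a…e/ gap (V2→V3): /mhsm/; trying suffixes from longest down, /sm/ is the first permitted one, so coda /mh/ | onset /sm/.
/e…o/ gap (V3→V4): /nsz/; trying suffixes from longest down, /z/ is the first permitted one, so coda /ns/ | onset /z/.

blym.snamh.smens.zo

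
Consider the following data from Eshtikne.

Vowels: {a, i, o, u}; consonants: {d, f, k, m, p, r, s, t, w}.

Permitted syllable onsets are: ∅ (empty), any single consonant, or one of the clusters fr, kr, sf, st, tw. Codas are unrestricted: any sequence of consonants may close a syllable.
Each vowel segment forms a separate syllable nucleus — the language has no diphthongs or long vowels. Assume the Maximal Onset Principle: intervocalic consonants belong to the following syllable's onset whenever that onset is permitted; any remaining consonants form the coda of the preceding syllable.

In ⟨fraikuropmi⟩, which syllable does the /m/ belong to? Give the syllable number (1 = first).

5

Nuclei (vowels): a, i, u, o, i → 5 syllables.
Between /a/ (V1) and /i/ (V2): nothing intervenes; syllable break is V.V.
Between /i/ (V2) and /u/ (V3): /k/ is a single consonant, so it becomes the next onset.
Between /u/ (V3) and /o/ (V4): /r/ is a single consonant, so it becomes the next onset.
Between /o/ (V4) and /i/ (V5): cluster /pm/ — the longest permitted-onset suffix is /m/; onset = /m/, preceding coda = /p/.
Result: fra.i.ku.rop.mi.
The /m/ is in the onset of syllable 5 (/mi/).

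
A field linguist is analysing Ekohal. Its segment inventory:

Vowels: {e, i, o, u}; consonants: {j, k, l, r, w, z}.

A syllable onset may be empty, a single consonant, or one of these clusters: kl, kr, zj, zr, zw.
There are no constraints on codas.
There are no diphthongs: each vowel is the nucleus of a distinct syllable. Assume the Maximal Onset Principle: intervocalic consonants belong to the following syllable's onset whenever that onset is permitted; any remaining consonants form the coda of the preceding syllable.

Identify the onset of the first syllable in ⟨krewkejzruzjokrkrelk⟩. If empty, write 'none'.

The vowels are e, e, u, o, e — 5 nuclei, so 5 syllables.
/e…e/ gap (V1→V2): cluster /wk/ — the longest permitted-onset suffix is /k/; onset = /k/, preceding coda = /w/.
/e…u/ gap (V2→V3): /jzr/ — longest licit onset from the right is /zr/, leaving /j/ as coda.
/u…o/ gap (V3→V4): /zj/ — entire cluster is a permitted onset → onset /zj/, coda ∅.
/o…e/ gap (V4→V5): /krkr/; trying suffixes from longest down, /kr/ is the first permitted one, so coda /kr/ | onset /kr/.
Syllabification: krew.kej.zru.zjokr.krelk.
Syllable 1 is /krew/: onset /kr/, nucleus /e/, coda /w/.

kr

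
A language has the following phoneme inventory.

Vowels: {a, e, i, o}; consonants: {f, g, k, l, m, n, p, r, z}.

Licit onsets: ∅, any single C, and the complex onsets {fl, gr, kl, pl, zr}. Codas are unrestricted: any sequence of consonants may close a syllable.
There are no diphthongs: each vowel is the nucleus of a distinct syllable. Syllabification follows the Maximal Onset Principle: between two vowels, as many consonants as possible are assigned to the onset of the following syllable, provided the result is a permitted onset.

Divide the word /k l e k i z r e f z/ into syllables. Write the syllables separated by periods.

kle.ki.zrefz

Nuclei (vowels): e, i, e → 3 syllables.
/e…i/ gap (V1→V2): /k/ → onset of the next syllable (single consonants are always licit onsets).
/i…e/ gap (V2→V3): cluster /zr/ — /zr/ is itself a permitted onset, so the whole cluster goes right; preceding coda = ∅.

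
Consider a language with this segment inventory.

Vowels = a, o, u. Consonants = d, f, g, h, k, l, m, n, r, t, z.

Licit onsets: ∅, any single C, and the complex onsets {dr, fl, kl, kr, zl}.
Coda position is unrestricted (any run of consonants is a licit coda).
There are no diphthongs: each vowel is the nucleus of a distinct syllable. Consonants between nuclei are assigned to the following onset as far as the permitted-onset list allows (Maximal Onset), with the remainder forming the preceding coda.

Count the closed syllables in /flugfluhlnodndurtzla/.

4

Vowels present: u, u, o, u, a; each is a nucleus, giving 5 syllables.
σ1/σ2 boundary: cluster /gfl/ — the longest permitted-onset suffix is /fl/; onset = /fl/, preceding coda = /g/.
σ2/σ3 boundary: cluster /hln/ — the longest permitted-onset suffix is /n/; onset = /n/, preceding coda = /hl/.
σ3/σ4 boundary: /dnd/ — longest licit onset from the right is /d/, leaving /dn/ as coda.
σ4/σ5 boundary: /rtzl/; trying suffixes from longest down, /zl/ is the first permitted one, so coda /rt/ | onset /zl/.
Syllabification: flug.fluhl.nodn.durt.zla.
Classifying each syllable: /flug/ (closed), /fluhl/ (closed), /nodn/ (closed), /durt/ (closed), /zla/ (open).
Closed syllables: 4.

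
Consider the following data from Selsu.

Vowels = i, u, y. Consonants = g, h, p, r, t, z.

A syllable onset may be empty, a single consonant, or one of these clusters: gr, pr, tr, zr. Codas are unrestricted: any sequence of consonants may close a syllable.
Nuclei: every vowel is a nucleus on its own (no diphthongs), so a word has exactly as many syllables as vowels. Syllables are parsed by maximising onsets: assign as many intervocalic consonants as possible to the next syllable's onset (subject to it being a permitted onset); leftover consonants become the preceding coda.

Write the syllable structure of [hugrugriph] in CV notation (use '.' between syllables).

CV.CCV.CCVCC

Nuclei (vowels): u, u, i → 3 syllables.
Between /u/ (V1) and /u/ (V2): /gr/ — entire cluster is a permitted onset → onset /gr/, coda ∅.
Between /u/ (V2) and /i/ (V3): /gr/ is a licit onset in full, so it all attaches to the next syllable.
So the parse is hu.gru.griph.
Mapping each syllable to C/V: /hu/ → CV, /gru/ → CCV, /griph/ → CCVCC.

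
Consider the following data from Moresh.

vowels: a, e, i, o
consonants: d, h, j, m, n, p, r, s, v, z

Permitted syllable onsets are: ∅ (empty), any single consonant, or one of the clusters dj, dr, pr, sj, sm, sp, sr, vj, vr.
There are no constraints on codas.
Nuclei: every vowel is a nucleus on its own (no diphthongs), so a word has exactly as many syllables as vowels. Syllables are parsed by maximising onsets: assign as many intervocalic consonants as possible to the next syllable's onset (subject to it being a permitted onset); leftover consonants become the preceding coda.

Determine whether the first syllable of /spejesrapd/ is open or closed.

open

Vowels present: e, e, a; each is a nucleus, giving 3 syllables.
/e…e/ gap (V1→V2): /j/ is a single consonant, so it becomes the next onset.
/e…a/ gap (V2→V3): /sr/ — entire cluster is a permitted onset → onset /sr/, coda ∅.
Syllabification: spe.je.srapd.
Syllable 1 is /spe/; it ends in its nucleus with no coda, so it is open.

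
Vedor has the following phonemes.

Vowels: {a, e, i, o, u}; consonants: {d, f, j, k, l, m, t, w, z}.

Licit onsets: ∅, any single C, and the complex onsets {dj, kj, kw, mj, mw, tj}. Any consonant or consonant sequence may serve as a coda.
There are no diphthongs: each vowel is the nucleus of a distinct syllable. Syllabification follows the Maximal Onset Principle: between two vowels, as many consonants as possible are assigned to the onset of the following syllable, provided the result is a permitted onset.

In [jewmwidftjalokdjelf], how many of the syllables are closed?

4

The vowels are e, i, a, o, e — 5 nuclei, so 5 syllables.
Between /e/ (V1) and /i/ (V2): cluster /wmw/ — the longest permitted-onset suffix is /mw/; onset = /mw/, preceding coda = /w/.
Between /i/ (V2) and /a/ (V3): cluster /dftj/ — the longest permitted-onset suffix is /tj/; onset = /tj/, preceding coda = /df/.
Between /a/ (V3) and /o/ (V4): /l/ → onset of the next syllable (single consonants are always licit onsets).
Between /o/ (V4) and /e/ (V5): /kdj/; trying suffixes from longest down, /dj/ is the first permitted one, so coda /k/ | onset /dj/.
So the parse is jew.mwidf.tja.lok.djelf.
Classifying each syllable: /jew/ (closed), /mwidf/ (closed), /tja/ (open), /lok/ (closed), /djelf/ (closed).
Closed syllables: 4.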